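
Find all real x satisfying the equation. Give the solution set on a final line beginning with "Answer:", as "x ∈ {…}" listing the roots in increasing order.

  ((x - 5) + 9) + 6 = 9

Step 1. [((x - 5) + 9) + 6 = 9] +6 is outermost — subtract 6 both sides ⇒ sub: (x - 5) + 9 = 3.
Step 2. [(x - 5) + 9 = 3] peel the +9: subtract 9 from each side, so sub: x - 5 = -6.
Step 3. [x - 5 = -6] the outer -5 inverts by adding 5 ⇒ sub: x = -1.

Answer: x ∈ {-1}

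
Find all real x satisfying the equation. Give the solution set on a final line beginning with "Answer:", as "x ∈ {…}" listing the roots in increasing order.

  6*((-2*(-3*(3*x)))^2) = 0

Step 1. [6*((-2*(-3*(3*x)))^2) = 0] 6·(inner) — divide through by 6. So div: (-2*(-3*(3*x)))^2 = 0.
Step 2. [(-2*(-3*(3*x)))^2 = 0] √ both sides: 0 ≥ 0 gives two branches ⇒ sqrt: -2*(-3*(3*x)) = 0.
Step 3. [-2*(-3*(3*x)) = 0] LHS = -2·(…); ÷-2 both sides ⇒ div: -3*(3*x) = 0.
Step 4. [-3*(3*x) = 0] -3 out front; divide by -3, so div: 3*x = 0.
Step 5. [3*x = 0] 3 out front; divide by 3. So div: x = 0.

Answer: x ∈ {0}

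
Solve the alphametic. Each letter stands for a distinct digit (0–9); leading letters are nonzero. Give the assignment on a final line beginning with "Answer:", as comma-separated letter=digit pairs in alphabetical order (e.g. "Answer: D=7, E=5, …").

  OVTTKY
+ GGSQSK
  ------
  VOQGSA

Step 1. [col 1: Y + K ≡ A (mod 10)] Y=1 is one option consistent with column 1 (Y + K ≡ A (mod 10), carry-in 0) — take it, so Y=1.
Step 2. [col 1: Y + K ≡ A (mod 10)] no forcing yet in column 1 (carry-in 0); A=0 is free and consistent — try it. So A=0.
Step 3. [col 1: Y + K ≡ A (mod 10)] column 1 reads Y+K+carry(0)=A with Y=1, A=0; with digits 0,1 already taken and all letters distinct, the only value for K is 9, so K=9.
Step 4. [col 2: K + S ≡ S (mod 10)] several values work for S in column 2 (K + S ≡ S (mod 10), carry-in 1); try S=6 ⇒ S=6.
Step 5. [col 3: T + Q ≡ G (mod 10)] several values work for Q in column 3 (T + Q ≡ G (mod 10), carry-in 1); try Q=5 ⇒ Q=5.
Step 6. [col 3: T + Q ≡ G (mod 10)] G=4 is one option consistent with column 3 (T + Q ≡ G (mod 10), carry-in 1) — take it. So G=4.
Step 7. [col 3: T + Q ≡ G (mod 10)] column 3 reads T+Q+carry(1)=G with Q=5, G=4; with digits 0,1,4,5,6,9 already taken and all letters distinct, the only value for T is 8, so T=8.
Step 8. [col 5: V + G ≡ O (mod 10)] several values work for V in column 5 (V + G ≡ O (mod 10), carry-in 1); try V=7 ⇒ V=7.
Step 9. [col 5: V + G ≡ O (mod 10)] in column 5 we have V+G≡O with carry-in 1; given V=7, G=4 and digits 0,1,4,5,6,7,8,9 already taken and all letters distinct, that pins O to 2 ⇒ O=2.

Answer: A=0, G=4, K=9, O=2, Q=5, S=6, T=8, V=7, Y=1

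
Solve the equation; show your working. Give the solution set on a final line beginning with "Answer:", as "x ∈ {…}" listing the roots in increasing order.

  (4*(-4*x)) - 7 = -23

Step 1. [(4*(-4*x)) - 7 = -23] add 7: x sits inside (… - 7) ⇒ sub: 4*(-4*x) = -16.
Step 2. [4*(-4*x) = -16] divide by the outer 4, so div: -4*x = -4.
Step 3. [-4*x = -4] LHS = -4·(…); ÷-4 both sides, so div: x = 1.

Answer: x ∈ {1}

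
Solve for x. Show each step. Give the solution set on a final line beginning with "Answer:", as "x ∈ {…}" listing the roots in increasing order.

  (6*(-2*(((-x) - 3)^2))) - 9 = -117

Step 1. [(6*(-2*(((-x) - 3)^2))) - 9 = -117] add 9: x sits inside (… - 9). So sub: 6*(-2*(((-x) - 3)^2)) = -108.
Step 2. [6*(-2*(((-x) - 3)^2)) = -108] 6 out front; divide by 6. So div: -2*(((-x) - 3)^2) = -18.
Step 3. [-2*(((-x) - 3)^2) = -18] leading coefficient -2: divide by -2. So div: ((-x) - 3)^2 = 9.
Step 4. [((-x) - 3)^2 = 9] 9 ≥ 0, LHS is (·)² — take ±√. So sqrt: (-x) - 3 = 3 or -3.
Step 5. [(-x) - 3 = 3 or -3] add 3: x sits inside (… - 3) ⇒ sub: -x = 6 or 0.
Step 6. [-x = 6 or 0] flip signs both sides ⇒ neg: x = -6 or 0.

Answer: x ∈ {-6, 0}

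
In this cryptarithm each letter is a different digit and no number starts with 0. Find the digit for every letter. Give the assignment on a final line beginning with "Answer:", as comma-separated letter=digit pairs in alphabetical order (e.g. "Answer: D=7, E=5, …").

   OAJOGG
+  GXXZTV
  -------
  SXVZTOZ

Step 1. [col 1: G + V ≡ Z (mod 10)] several values work for V in column 1 (G + V ≡ Z (mod 10), carry-in 0); try V=9, so V=9.
Step 2. [col 1: G + V ≡ Z (mod 10)] no forcing yet in column 1 (carry-in 0); G=5 is free and consistent — try it ⇒ G=5.
Step 3. [S] the sum has 7 digits but both addends have 6; that extra leading digit S is the final carry, namely 1, so S=1.
Step 4. [col 1: G + V ≡ Z (mod 10)] in column 1 we have G+V≡Z with carry-in 0; given G=5, V=9 and digits 1,5,9 already taken and all letters distinct, that pins Z to 4 ⇒ Z=4.
Step 5. [col 2: G + T ≡ O (mod 10)] no forcing yet in column 2 (carry-in 1); O=8 is free and consistent — try it. So O=8.
Step 6. [col 2: G + T ≡ O (mod 10)] in column 2 we have G+T≡O with carry-in 1; given G=5, O=8 and digits 1,4,5,8,9 already taken and all letters distinct, that pins T to 2. So T=2.
Step 7. [col 4: J + X ≡ Z (mod 10)] no forcing yet in column 4 (carry-in 1); X=3 is free and consistent — try it ⇒ X=3.
Step 8. [col 4: J + X ≡ Z (mod 10)] column 4 reads J+X+carry(1)=Z with X=3, Z=4; with digits 1,2,3,4,5,8,9 already taken and all letters distinct, the only value for J is 0. So J=0.
Step 9. [col 5: A + X ≡ V (mod 10)] from column 5 (X=3, V=9, carry-in 0, digits 0,1,2,3,4,5,8,9 already taken and all letters distinct): A must equal 6 ⇒ A=6.

Answer: A=6, G=5, J=0, O=8, S=1, T=2, V=9, X=3, Z=4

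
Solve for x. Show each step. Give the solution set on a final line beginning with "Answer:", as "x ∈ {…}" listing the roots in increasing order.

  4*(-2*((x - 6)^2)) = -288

Step 1. [4*(-2*((x - 6)^2)) = -288] 4 out front; divide by 4, so div: -2*((x - 6)^2) = -72.
Step 2. [-2*((x - 6)^2) = -72] -2 out front; divide by -2 ⇒ div: (x - 6)^2 = 36.
Step 3. [(x - 6)^2 = 36] 36 ≥ 0, LHS is (·)² — take ±√. So sqrt: x - 6 = 6 or -6.
Step 4. [x - 6 = 6 or -6] 6 comes off first (add 6). So sub: x = 12 or 0.

Answer: x ∈ {0, 12}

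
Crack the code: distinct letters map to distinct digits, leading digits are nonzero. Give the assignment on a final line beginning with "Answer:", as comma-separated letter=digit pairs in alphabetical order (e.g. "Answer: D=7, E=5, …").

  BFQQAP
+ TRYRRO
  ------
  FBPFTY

Step 1. [col 1: P + O ≡ Y (mod 10)] column 1 (P + O ≡ Y (mod 10), carry-in 0) doesn't pin P yet; pick P=9 and continue, so P=9.
Step 2. [col 1: P + O ≡ Y (mod 10)] no forcing yet in column 1 (carry-in 0); O=1 is free and consistent — try it ⇒ O=1.
Step 3. [col 1: P + O ≡ Y (mod 10)] column 1: given P=9, O=1, carry-in 0, and digits 1,9 already taken and all letters distinct, P+O≡Y (mod 10) forces Y=0 ⇒ Y=0.
Step 4. [col 2: A + R ≡ T (mod 10)] T=2 is one option consistent with column 2 (A + R ≡ T (mod 10), carry-in 1) — take it ⇒ T=2.
Step 5. [col 2: A + R ≡ T (mod 10)] several values work for A in column 2 (A + R ≡ T (mod 10), carry-in 1); try A=4, so A=4.
Step 6. [col 2: A + R ≡ T (mod 10)] in column 2 we have A+R≡T with carry-in 1; given A=4, T=2 and digits 0,1,2,4,9 already taken and all letters distinct, that pins R to 7 ⇒ R=7.
Step 7. [col 3: Q + R ≡ F (mod 10)] F=6 is one option consistent with column 3 (Q + R ≡ F (mod 10), carry-in 1) — take it. So F=6.
Step 8. [col 3: Q + R ≡ F (mod 10)] from column 3 (R=7, F=6, carry-in 1, digits 0,1,2,4,6,7,9 already taken and all letters distinct): Q must equal 8 ⇒ Q=8.
Step 9. [col 5: F + R ≡ B (mod 10)] in column 5 we have F+R≡B with carry-in 0; given F=6, R=7 and digits 0,1,2,4,6,7,8,9 already taken and all letters distinct, that pins B to 3 ⇒ B=3.

Answer: A=4, B=3, F=6, O=1, P=9, Q=8, R=7, T=2, Y=0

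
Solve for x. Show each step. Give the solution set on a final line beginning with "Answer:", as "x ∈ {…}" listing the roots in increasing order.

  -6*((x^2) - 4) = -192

Step 1. [-6*((x^2) - 4) = -192] divide by the outer -6, so div: (x^2) - 4 = 32.
Step 2. [(x^2) - 4 = 32] -4 is outermost — add 4 both sides, so sub: x^2 = 36.
Step 3. [x^2 = 36] 36 ≥ 0, LHS is (·)² — take ±√ ⇒ sqrt: x = 6 or -6.

Answer: x ∈ {-6, 6}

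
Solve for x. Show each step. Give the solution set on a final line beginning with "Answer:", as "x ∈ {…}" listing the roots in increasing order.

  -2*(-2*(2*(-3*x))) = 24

Step 1. [-2*(-2*(2*(-3*x))) = 24] -2 out front; divide by -2 ⇒ div: -2*(2*(-3*x)) = -12.
Step 2. [-2*(2*(-3*x)) = -12] -2 out front; divide by -2. So div: 2*(-3*x) = 6.
Step 3. [2*(-3*x) = 6] 2·(inner) — divide through by 2. So div: -3*x = 3.
Step 4. [-3*x = 3] -3 out front; divide by -3. So div: x = -1.

Answer: x ∈ {-1}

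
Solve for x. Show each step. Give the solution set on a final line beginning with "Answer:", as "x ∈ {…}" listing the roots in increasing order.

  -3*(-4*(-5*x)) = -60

Step 1. [-3*(-4*(-5*x)) = -60] LHS = -3·(…); ÷-3 both sides, so div: -4*(-5*x) = 20.
Step 2. [-4*(-5*x) = 20] divide by the outer -4 ⇒ div: -5*x = -5.
Step 3. [-5*x = -5] -5·(inner) — divide through by -5 ⇒ div: x = 1.

Answer: x ∈ {1}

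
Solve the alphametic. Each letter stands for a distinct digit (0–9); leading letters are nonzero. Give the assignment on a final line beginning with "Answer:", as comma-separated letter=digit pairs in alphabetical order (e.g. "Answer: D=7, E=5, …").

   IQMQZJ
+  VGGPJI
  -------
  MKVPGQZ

Step 1. [col 1: J + I ≡ Z (mod 10)] several values work for I in column 1 (J + I ≡ Z (mod 10), carry-in 0); try I=4, so I=4.
Step 2. [M] M is the leading digit of a 7-digit sum of two 6-digit numbers; the final carry is exactly 1 ⇒ M=1.
Step 3. [col 1: J + I ≡ Z (mod 10)] several values work for J in column 1 (J + I ≡ Z (mod 10), carry-in 0); try J=2, so J=2.
Step 4. [col 1: J + I ≡ Z (mod 10)] column 1 reads J+I+carry(0)=Z with J=2, I=4; with digits 1,2,4 already taken and all letters distinct, the only value for Z is 6 ⇒ Z=6.
Step 5. [col 2: Z + J ≡ Q (mod 10)] column 2 reads Z+J+carry(0)=Q with Z=6, J=2; with digits 1,2,4,6 already taken and all letters distinct, the only value for Q is 8. So Q=8.
Step 6. [col 3: Q + P ≡ G (mod 10)] column 3 (Q + P ≡ G (mod 10), carry-in 0) doesn't pin G yet; pick G=7 and continue. So G=7.
Step 7. [col 3: Q + P ≡ G (mod 10)] in column 3 we have Q+P≡G with carry-in 0; given Q=8, G=7 and digits 1,2,4,6,7,8 already taken and all letters distinct, that pins P to 9, so P=9.
Step 8. [col 5: Q + G ≡ V (mod 10)] from column 5 (Q=8, G=7, carry-in 0, digits 1,2,4,6,7,8,9 already taken and all letters distinct): V must equal 5, so V=5.
Step 9. [col 6: I + V ≡ K (mod 10)] from column 6 (I=4, V=5, carry-in 1, digits 1,2,4,5,6,7,8,9 already taken and all letters distinct): K must equal 0 ⇒ K=0.

Answer: G=7, I=4, J=2, K=0, M=1, P=9, Q=8, V=5, Z=6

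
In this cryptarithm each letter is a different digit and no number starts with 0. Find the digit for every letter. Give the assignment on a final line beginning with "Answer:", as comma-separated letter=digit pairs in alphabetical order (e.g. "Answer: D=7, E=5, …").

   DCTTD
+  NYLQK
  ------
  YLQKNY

Step 1. [col 1: D + K ≡ Y (mod 10)] Y=1 is one option consistent with column 1 (D + K ≡ Y (mod 10), carry-in 0) — take it. So Y=1.
Step 2. [col 1: D + K ≡ Y (mod 10)] several values work for D in column 1 (D + K ≡ Y (mod 10), carry-in 0); try D=8. So D=8.
Step 3. [col 1: D + K ≡ Y (mod 10)] in column 1 we have D+K≡Y with carry-in 0; given D=8, Y=1 and digits 1,8 already taken and all letters distinct, that pins K to 3, so K=3.
Step 4. [col 2: T + Q ≡ N (mod 10)] no forcing yet in column 2 (carry-in 1); T=6 is free and consistent — try it ⇒ T=6.
Step 5. [col 2: T + Q ≡ N (mod 10)] several values work for N in column 2 (T + Q ≡ N (mod 10), carry-in 1); try N=9, so N=9.
Step 6. [col 2: T + Q ≡ N (mod 10)] in column 2 we have T+Q≡N with carry-in 1; given T=6, N=9 and digits 1,3,6,8,9 already taken and all letters distinct, that pins Q to 2, so Q=2.
Step 7. [col 3: T + L ≡ K (mod 10)] column 3 reads T+L+carry(0)=K with T=6, K=3; with digits 1,2,3,6,8,9 already taken and all letters distinct, the only value for L is 7. So L=7.
Step 8. [col 4: C + Y ≡ Q (mod 10)] column 4 reads C+Y+carry(1)=Q with Y=1, Q=2; with digits 1,2,3,6,7,8,9 already taken and all letters distinct, the only value for C is 0 ⇒ C=0.

Answer: C=0, D=8, K=3, L=7, N=9, Q=2, T=6, Y=1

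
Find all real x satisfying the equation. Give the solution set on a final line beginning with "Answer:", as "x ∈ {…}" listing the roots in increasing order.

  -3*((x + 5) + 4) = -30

Step 1. [-3*((x + 5) + 4) = -30] LHS = -3·(…); ÷-3 both sides, so div: (x + 5) + 4 = 10.
Step 2. [(x + 5) + 4 = 10] peel the +4: subtract 4 from each side ⇒ sub: x + 5 = 6.
Step 3. [x + 5 = 6] the outer +5 inverts by subtracting 5, so sub: x = 1.

Answer: x ∈ {1}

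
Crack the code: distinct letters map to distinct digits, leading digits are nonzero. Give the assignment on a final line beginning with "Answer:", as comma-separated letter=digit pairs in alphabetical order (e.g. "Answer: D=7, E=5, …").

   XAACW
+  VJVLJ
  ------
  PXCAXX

Step 1. [col 1: W + J ≡ X (mod 10)] no forcing yet in column 1 (carry-in 0); W=4 is free and consistent — try it, so W=4.
Step 2. [col 1: W + J ≡ X (mod 10)] X=2 is one option consistent with column 1 (W + J ≡ X (mod 10), carry-in 0) — take it. So X=2.
Step 3. [P] P is the leading digit of a 6-digit sum of two 5-digit numbers; the final carry is exactly 1. So P=1.
Step 4. [col 1: W + J ≡ X (mod 10)] column 1: given W=4, X=2, carry-in 0, and digits 1,2,4 already taken and all letters distinct, W+J≡X (mod 10) forces J=8 ⇒ J=8.
Step 5. [col 2: C + L ≡ X (mod 10)] column 2 (C + L ≡ X (mod 10), carry-in 1) doesn't pin L yet; pick L=5 and continue. So L=5.
Step 6. [col 2: C + L ≡ X (mod 10)] column 2 reads C+L+carry(1)=X with L=5, X=2; with digits 1,2,4,5,8 already taken and all letters distinct, the only value for C is 6 ⇒ C=6.
Step 7. [col 3: A + V ≡ A (mod 10)] in column 3 we have A+V≡A with carry-in 1; given nothing yet and digits 1,2,4,5,6,8 already taken and all letters distinct, that pins V to 9 ⇒ V=9.
Step 8. [col 3: A + V ≡ A (mod 10)] several values work for A in column 3 (A + V ≡ A (mod 10), carry-in 1); try A=7. So A=7.

Answer: A=7, C=6, J=8, L=5, P=1, V=9, W=4, X=2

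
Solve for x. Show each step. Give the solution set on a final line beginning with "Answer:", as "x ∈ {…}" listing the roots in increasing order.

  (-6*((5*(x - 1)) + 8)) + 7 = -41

Step 1. [(-6*((5*(x - 1)) + 8)) + 7 = -41] +7 is outermost — subtract 7 both sides ⇒ sub: -6*((5*(x - 1)) + 8) = -48.
Step 2. [-6*((5*(x - 1)) + 8) = -48] LHS = -6·(…); ÷-6 both sides ⇒ div: (5*(x - 1)) + 8 = 8.
Step 3. [(5*(x - 1)) + 8 = 8] subtract 8: x sits inside (… + 8). So sub: 5*(x - 1) = 0.
Step 4. [5*(x - 1) = 0] 5 out front; divide by 5, so div: x - 1 = 0.
Step 5. [x - 1 = 0] the outer -1 inverts by adding 1, so sub: x = 1.

Answer: x ∈ {1}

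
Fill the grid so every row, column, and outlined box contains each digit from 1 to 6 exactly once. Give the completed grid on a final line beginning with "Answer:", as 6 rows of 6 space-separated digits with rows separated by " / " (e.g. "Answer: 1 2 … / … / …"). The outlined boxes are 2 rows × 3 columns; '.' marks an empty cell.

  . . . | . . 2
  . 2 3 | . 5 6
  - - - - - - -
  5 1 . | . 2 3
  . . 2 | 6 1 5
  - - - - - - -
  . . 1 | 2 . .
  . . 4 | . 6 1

Step 1. [r5c2∈{3,5,6}] row 5 places 5 nowhere but r5c2 ⇒ r5c2=5.
Step 2. [r6c2∈{3}] nothing but 3 survives at r6c2. So r6c2=3.
Step 3. [r1c2∈{4,6}] col 2 places 6 nowhere but r1c2. So r1c2=6.
Step 4. [r1c4∈{1,3,4}] 3 has one home in col 4: r1c4 ⇒ r1c4=3.
Step 5. [r1c5∈{4}] only 4 remains possible at r1c5, so r1c5=4.
Step 6. [r2c1∈{1,4}] row 2 places 4 nowhere but r2c1 ⇒ r2c1=4.
Step 7. [r3c4∈{4}] nothing but 4 survives at r3c4, so r3c4=4.
Step 8. [r6c1∈{2}] nothing but 2 survives at r6c1 ⇒ r6c1=2.
Step 9. [r2c4∈{1}] only 1 remains possible at r2c4 ⇒ r2c4=1.
Step 10. [r5c1∈{6}] nothing but 6 survives at r5c1, so r5c1=6.
Step 11. [r6c4∈{5}] nothing but 5 survives at r6c4, so r6c4=5.
Step 12. [r1c1∈{1}] only 1 remains possible at r1c1. So r1c1=1.
Step 13. [r3c3∈{6}] r3c3 is down to just 6. So r3c3=6.
Step 14. [r1c3∈{5}] r1c3 is down to just 5 ⇒ r1c3=5.
Step 15. [r4c1∈{3}] r4c1 has the single candidate 3. So r4c1=3.
Step 16. [r5c5∈{3}] nothing but 3 survives at r5c5. So r5c5=3.
Step 17. [r4c2∈{4}] r4c2 is down to just 4, so r4c2=4.
Step 18. [r5c6∈{4}] r5c6 is down to just 4, so r5c6=4.

Answer: 1 6 5 3 4 2 / 4 2 3 1 5 6 / 5 1 6 4 2 3 / 3 4 2 6 1 5 / 6 5 1 2 3 4 / 2 3 4 5 6 1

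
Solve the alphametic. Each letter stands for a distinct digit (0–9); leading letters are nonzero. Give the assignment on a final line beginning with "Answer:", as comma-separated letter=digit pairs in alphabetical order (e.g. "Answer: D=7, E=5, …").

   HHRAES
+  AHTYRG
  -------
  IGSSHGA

Step 1. [col 1: S + G ≡ A (mod 10)] several values work for A in column 1 (S + G ≡ A (mod 10), carry-in 0); try A=5, so A=5.
Step 2. [I] the sum has 7 digits but both addends have 6; that extra leading digit I is the final carry, namely 1, so I=1.
Step 3. [col 1: S + G ≡ A (mod 10)] no forcing yet in column 1 (carry-in 0); S=3 is free and consistent — try it ⇒ S=3.
Step 4. [col 1: S + G ≡ A (mod 10)] in column 1 we have S+G≡A with carry-in 0; given S=3, A=5 and digits 1,3,5 already taken and all letters distinct, that pins G to 2. So G=2.
Step 5. [col 2: E + R ≡ G (mod 10)] E=8 is one option consistent with column 2 (E + R ≡ G (mod 10), carry-in 0) — take it, so E=8.
Step 6. [col 2: E + R ≡ G (mod 10)] from column 2 (E=8, G=2, carry-in 0, digits 1,2,3,5,8 already taken and all letters distinct): R must equal 4 ⇒ R=4.
Step 7. [col 3: A + Y ≡ H (mod 10)] in column 3 we have A+Y≡H with carry-in 1; given A=5 and digits 1,2,3,4,5,8 already taken and all letters distinct, that pins Y to 0, so Y=0.
Step 8. [col 3: A + Y ≡ H (mod 10)] column 3: given A=5, Y=0, carry-in 1, and digits 0,1,2,3,4,5,8 already taken and all letters distinct, A+Y≡H (mod 10) forces H=6, so H=6.
Step 9. [col 4: R + T ≡ S (mod 10)] column 4: given R=4, S=3, carry-in 0, and digits 0,1,2,3,4,5,6,8 already taken and all letters distinct, R+T≡S (mod 10) forces T=9, so T=9.

Answer: A=5, E=8, G=2, H=6, I=1, R=4, S=3, T=9, Y=0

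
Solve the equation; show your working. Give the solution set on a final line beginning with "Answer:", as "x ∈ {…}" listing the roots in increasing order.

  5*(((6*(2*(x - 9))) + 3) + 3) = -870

Step 1. [5*(((6*(2*(x - 9))) + 3) + 3) = -870] leading coefficient 5: divide by 5 ⇒ div: ((6*(2*(x - 9))) + 3) + 3 = -174.
Step 2. [((6*(2*(x - 9))) + 3) + 3 = -174] the outer +3 inverts by subtracting 3. So sub: (6*(2*(x - 9))) + 3 = -177.
Step 3. [(6*(2*(x - 9))) + 3 = -177] peel the +3: subtract 3 from each side. So sub: 6*(2*(x - 9)) = -180.
Step 4. [6*(2*(x - 9)) = -180] leading coefficient 6: divide by 6, so div: 2*(x - 9) = -30.
Step 5. [2*(x - 9) = -30] divide by the outer 2 ⇒ div: x - 9 = -15.
Step 6. [x - 9 = -15] peel the -9: add 9 from each side. So sub: x = -6.

Answer: x ∈ {-6}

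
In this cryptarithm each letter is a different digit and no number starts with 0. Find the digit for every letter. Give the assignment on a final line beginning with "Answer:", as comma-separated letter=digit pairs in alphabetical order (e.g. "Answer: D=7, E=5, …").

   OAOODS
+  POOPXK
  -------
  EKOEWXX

Step 1. [col 1: S + K ≡ X (mod 10)] K=4 is one option consistent with column 1 (S + K ≡ X (mod 10), carry-in 0) — take it, so K=4.
Step 2. [col 1: S + K ≡ X (mod 10)] column 1 (S + K ≡ X (mod 10), carry-in 0) doesn't pin S yet; pick S=2 and continue, so S=2.
Step 3. [col 1: S + K ≡ X (mod 10)] from column 1 (S=2, K=4, carry-in 0, digits 2,4 already taken and all letters distinct): X must equal 6, so X=6.
Step 4. [E] the sum has 7 digits but both addends have 6; that extra leading digit E is the final carry, namely 1, so E=1.
Step 5. [col 2: D + X ≡ X (mod 10)] in column 2 we have D+X≡X with carry-in 0; given X=6 and digits 1,2,4,6 already taken and all letters distinct, that pins D to 0, so D=0.
Step 6. [col 3: O + P ≡ W (mod 10)] column 3 (O + P ≡ W (mod 10), carry-in 0) doesn't pin W yet; pick W=3 and continue, so W=3.
Step 7. [col 3: O + P ≡ W (mod 10)] P=8 is one option consistent with column 3 (O + P ≡ W (mod 10), carry-in 0) — take it, so P=8.
Step 8. [col 3: O + P ≡ W (mod 10)] from column 3 (P=8, W=3, carry-in 0, digits 0,1,2,3,4,6,8 already taken and all letters distinct): O must equal 5. So O=5.
Step 9. [col 5: A + O ≡ O (mod 10)] column 5: given O=5, carry-in 1, and digits 0,1,2,3,4,5,6,8 already taken and all letters distinct, A+O≡O (mod 10) forces A=9 ⇒ A=9.

Answer: A=9, D=0, E=1, K=4, O=5, P=8, S=2, W=3, X=6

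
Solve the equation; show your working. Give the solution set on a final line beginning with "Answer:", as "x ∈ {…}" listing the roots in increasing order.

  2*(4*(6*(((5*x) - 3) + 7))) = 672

Step 1. [2*(4*(6*(((5*x) - 3) + 7))) = 672] 2·(inner) — divide through by 2. So div: 4*(6*(((5*x) - 3) + 7)) = 336.
Step 2. [4*(6*(((5*x) - 3) + 7)) = 336] 4·(inner) — divide through by 4. So div: 6*(((5*x) - 3) + 7) = 84.
Step 3. [6*(((5*x) - 3) + 7) = 84] leading coefficient 6: divide by 6 ⇒ div: ((5*x) - 3) + 7 = 14.
Step 4. [((5*x) - 3) + 7 = 14] the outer +7 inverts by subtracting 7, so sub: (5*x) - 3 = 7.
Step 5. [(5*x) - 3 = 7] -3 is outermost — add 3 both sides ⇒ sub: 5*x = 10.
Step 6. [5*x = 10] 5·(inner) — divide through by 5. So div: x = 2.

Answer: x ∈ {2}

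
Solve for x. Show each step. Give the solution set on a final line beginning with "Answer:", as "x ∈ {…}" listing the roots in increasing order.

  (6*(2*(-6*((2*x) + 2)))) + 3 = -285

Step 1. [(6*(2*(-6*((2*x) + 2)))) + 3 = -285] the outer +3 inverts by subtracting 3. So sub: 6*(2*(-6*((2*x) + 2))) = -288.
Step 2. [6*(2*(-6*((2*x) + 2))) = -288] divide by the outer 6 ⇒ div: 2*(-6*((2*x) + 2)) = -48.
Step 3. [2*(-6*((2*x) + 2)) = -48] 2 out front; divide by 2. So div: -6*((2*x) + 2) = -24.
Step 4. [-6*((2*x) + 2) = -24] divide by the outer -6 ⇒ div: (2*x) + 2 = 4.
Step 5. [(2*x) + 2 = 4] common factor 2 (LHS and 4) — divide through. So factor: x + 1 = 2.
Step 6. [x + 1 = 2] subtract 1: x sits inside (… + 1). So sub: x = 1.

Answer: x ∈ {1}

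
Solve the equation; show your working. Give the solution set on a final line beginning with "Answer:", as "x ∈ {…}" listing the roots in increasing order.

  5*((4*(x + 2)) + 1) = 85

Step 1. [5*((4*(x + 2)) + 1) = 85] 5 out front; divide by 5 ⇒ div: (4*(x + 2)) + 1 = 17.
Step 2. [(4*(x + 2)) + 1 = 17] the outer +1 inverts by subtracting 1. So sub: 4*(x + 2) = 16.
Step 3. [4*(x + 2) = 16] 4·(inner) — divide through by 4 ⇒ div: x + 2 = 4.
Step 4. [x + 2 = 4] +2 is outermost — subtract 2 both sides, so sub: x = 2.

Answer: x ∈ {2}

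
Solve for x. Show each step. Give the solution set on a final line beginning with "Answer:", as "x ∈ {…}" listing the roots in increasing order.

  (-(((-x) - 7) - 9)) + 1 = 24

Step 1. [(-(((-x) - 7) - 9)) + 1 = 24] subtract 1: x sits inside (… + 1), so sub: -(((-x) - 7) - 9) = 23.
Step 2. [-(((-x) - 7) - 9) = 23] flip signs both sides, so neg: ((-x) - 7) - 9 = -23.
Step 3. [((-x) - 7) - 9 = -23] peel the -9: add 9 from each side. So sub: (-x) - 7 = -14.
Step 4. [(-x) - 7 = -14] add 7: x sits inside (… - 7) ⇒ sub: -x = -7.
Step 5. [-x = -7] flip signs both sides ⇒ neg: x = 7.

Answer: x ∈ {7}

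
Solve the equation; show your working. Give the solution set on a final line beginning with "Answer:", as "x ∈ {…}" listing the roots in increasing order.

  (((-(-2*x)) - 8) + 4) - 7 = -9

Step 1. [(((-(-2*x)) - 8) + 4) - 7 = -9] 7 comes off first (add 7), so sub: ((-(-2*x)) - 8) + 4 = -2.
Step 2. [((-(-2*x)) - 8) + 4 = -2] peel the +4: subtract 4 from each side. So sub: (-(-2*x)) - 8 = -6.
Step 3. [(-(-2*x)) - 8 = -6] peel the -8: add 8 from each side ⇒ sub: -(-2*x) = 2.
Step 4. [-(-2*x) = 2] LHS negated; negate both sides ⇒ neg: -2*x = -2.
Step 5. [-2*x = -2] divide by the outer -2, so div: x = 1.

Answer: x ∈ {1}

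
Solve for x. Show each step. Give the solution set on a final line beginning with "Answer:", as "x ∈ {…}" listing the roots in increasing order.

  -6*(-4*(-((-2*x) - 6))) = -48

Step 1. [-6*(-4*(-((-2*x) - 6))) = -48] leading coefficient -6: divide by -6. So div: -4*(-((-2*x) - 6)) = 8.
Step 2. [-4*(-((-2*x) - 6)) = 8] -4·(inner) — divide through by -4, so div: -((-2*x) - 6) = -2.
Step 3. [-((-2*x) - 6) = -2] flip signs both sides. So neg: (-2*x) - 6 = 2.
Step 4. [(-2*x) - 6 = 2] common factor -2 (LHS and 2) — divide through, so factor: x + 3 = -1.
Step 5. [x + 3 = -1] the outer +3 inverts by subtracting 3. So sub: x = -4.

Answer: x ∈ {-4}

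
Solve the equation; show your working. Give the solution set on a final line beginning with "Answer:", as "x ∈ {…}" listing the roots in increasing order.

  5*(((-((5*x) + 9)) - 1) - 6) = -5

Step 1. [5*(((-((5*x) + 9)) - 1) - 6) = -5] LHS = 5·(…); ÷5 both sides. So div: ((-((5*x) + 9)) - 1) - 6 = -1.
Step 2. [((-((5*x) + 9)) - 1) - 6 = -1] -6 is outermost — add 6 both sides. So sub: (-((5*x) + 9)) - 1 = 5.
Step 3. [(-((5*x) + 9)) - 1 = 5] peel the -1: add 1 from each side ⇒ sub: -((5*x) + 9) = 6.
Step 4. [-((5*x) + 9) = 6] leading − — multiply by −1 ⇒ neg: (5*x) + 9 = -6.
Step 5. [(5*x) + 9 = -6] 9 comes off first (subtract 9), so sub: 5*x = -15.
Step 6. [5*x = -15] 5·(inner) — divide through by 5. So div: x = -3.

Answer: x ∈ {-3}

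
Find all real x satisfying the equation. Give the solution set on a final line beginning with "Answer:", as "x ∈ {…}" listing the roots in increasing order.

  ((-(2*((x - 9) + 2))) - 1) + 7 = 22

Step 1. [((-(2*((x - 9) + 2))) - 1) + 7 = 22] the outer +7 inverts by subtracting 7, so sub: (-(2*((x - 9) + 2))) - 1 = 15.
Step 2. [(-(2*((x - 9) + 2))) - 1 = 15] -1 is outermost — add 1 both sides ⇒ sub: -(2*((x - 9) + 2)) = 16.
Step 3. [-(2*((x - 9) + 2)) = 16] flip signs both sides, so neg: 2*((x - 9) + 2) = -16.
Step 4. [2*((x - 9) + 2) = -16] LHS = 2·(…); ÷2 both sides. So div: (x - 9) + 2 = -8.
Step 5. [(x - 9) + 2 = -8] 2 comes off first (subtract 2) ⇒ sub: x - 9 = -10.
Step 6. [x - 9 = -10] peel the -9: add 9 from each side ⇒ sub: x = -1.

Answer: x ∈ {-1}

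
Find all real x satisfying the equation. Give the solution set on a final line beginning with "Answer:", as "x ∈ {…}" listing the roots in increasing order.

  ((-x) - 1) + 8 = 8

Step 1. [((-x) - 1) + 8 = 8] +8 is outermost — subtract 8 both sides, so sub: (-x) - 1 = 0.
Step 2. [(-x) - 1 = 0] 1 comes off first (add 1). So sub: -x = 1.
Step 3. [-x = 1] flip signs both sides, so neg: x = -1.

Answer: x ∈ {-1}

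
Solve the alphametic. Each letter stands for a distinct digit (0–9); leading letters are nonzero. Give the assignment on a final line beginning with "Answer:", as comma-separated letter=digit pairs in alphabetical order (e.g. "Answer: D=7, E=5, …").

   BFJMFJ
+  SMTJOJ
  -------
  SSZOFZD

Step 1. [col 1: J + J ≡ D (mod 10)] no forcing yet in column 1 (carry-in 0); J=6 is free and consistent — try it ⇒ J=6.
Step 2. [S] adding two 6-digit numbers gives at most 6+1 digits, and here it does — S is that final carry and must be 1, so S=1.
Step 3. [col 1: J + J ≡ D (mod 10)] column 1 reads J+J+carry(0)=D with J=6; with digits 1,6 already taken and all letters distinct, the only value for D is 2 ⇒ D=2.
Step 4. [col 2: F + O ≡ Z (mod 10)] column 2 (F + O ≡ Z (mod 10), carry-in 1) doesn't pin Z yet; pick Z=3 and continue, so Z=3.
Step 5. [col 2: F + O ≡ Z (mod 10)] several values work for O in column 2 (F + O ≡ Z (mod 10), carry-in 1); try O=7. So O=7.
Step 6. [col 2: F + O ≡ Z (mod 10)] column 2: given O=7, Z=3, carry-in 1, and digits 1,2,3,6,7 already taken and all letters distinct, F+O≡Z (mod 10) forces F=5 ⇒ F=5.
Step 7. [col 3: M + J ≡ F (mod 10)] column 3: given J=6, F=5, carry-in 1, and digits 1,2,3,5,6,7 already taken and all letters distinct, M+J≡F (mod 10) forces M=8. So M=8.
Step 8. [col 4: J + T ≡ O (mod 10)] in column 4 we have J+T≡O with carry-in 1; given J=6, O=7 and digits 1,2,3,5,6,7,8 already taken and all letters distinct, that pins T to 0, so T=0.
Step 9. [col 6: B + S ≡ S (mod 10)] from column 6 (S=1, carry-in 1, digits 0,1,2,3,5,6,7,8 already taken and all letters distinct): B must equal 9, so B=9.

Answer: B=9, D=2, F=5, J=6, M=8, O=7, S=1, T=0, Z=3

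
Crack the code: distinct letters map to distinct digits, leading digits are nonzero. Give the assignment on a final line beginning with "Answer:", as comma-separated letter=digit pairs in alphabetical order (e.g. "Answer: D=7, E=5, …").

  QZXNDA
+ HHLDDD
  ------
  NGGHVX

Step 1. [col 1: A + D ≡ X (mod 10)] D=7 is one option consistent with column 1 (A + D ≡ X (mod 10), carry-in 0) — take it, so D=7.
Step 2. [col 1: A + D ≡ X (mod 10)] X=8 is one option consistent with column 1 (A + D ≡ X (mod 10), carry-in 0) — take it ⇒ X=8.
Step 3. [col 1: A + D ≡ X (mod 10)] in column 1 we have A+D≡X with carry-in 0; given D=7, X=8 and digits 7,8 already taken and all letters distinct, that pins A to 1, so A=1.
Step 4. [col 2: D + D ≡ V (mod 10)] from column 2 (D=7, carry-in 0, digits 1,7,8 already taken and all letters distinct): V must equal 4, so V=4.
Step 5. [col 3: N + D ≡ H (mod 10)] N=5 is one option consistent with column 3 (N + D ≡ H (mod 10), carry-in 1) — take it, so N=5.
Step 6. [col 3: N + D ≡ H (mod 10)] from column 3 (N=5, D=7, carry-in 1, digits 1,4,5,7,8 already taken and all letters distinct): H must equal 3. So H=3.
Step 7. [col 4: X + L ≡ G (mod 10)] column 4: given X=8, carry-in 1, and digits 1,3,4,5,7,8 already taken and all letters distinct, X+L≡G (mod 10) forces L=0, so L=0.
Step 8. [col 4: X + L ≡ G (mod 10)] in column 4 we have X+L≡G with carry-in 1; given X=8, L=0 and digits 0,1,3,4,5,7,8 already taken and all letters distinct, that pins G to 9, so G=9.
Step 9. [col 5: Z + H ≡ G (mod 10)] from column 5 (H=3, G=9, carry-in 0, digits 0,1,3,4,5,7,8,9 already taken and all letters distinct): Z must equal 6 ⇒ Z=6.
Step 10. [col 6: Q + H ≡ N (mod 10)] in column 6 we have Q+H≡N with carry-in 0; given H=3, N=5 and digits 0,1,3,4,5,6,7,8,9 already taken and all letters distinct, that pins Q to 2 ⇒ Q=2.

Answer: A=1, D=7, G=9, H=3, L=0, N=5, Q=2, V=4, X=8, Z=6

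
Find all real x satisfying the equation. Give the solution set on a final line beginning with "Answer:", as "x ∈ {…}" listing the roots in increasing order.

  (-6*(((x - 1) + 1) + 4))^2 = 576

Step 1. [(-6*(((x - 1) + 1) + 4))^2 = 576] LHS squared, RHS 576 ≥ 0: apply √ (±) ⇒ sqrt: -6*(((x - 1) + 1) + 4) = 24 or -24.
Step 2. [-6*(((x - 1) + 1) + 4) = 24 or -24] leading coefficient -6: divide by -6, so div: ((x - 1) + 1) + 4 = -4 or 4.
Step 3. [((x - 1) + 1) + 4 = -4 or 4] peel the +4: subtract 4 from each side. So sub: (x - 1) + 1 = -8 or 0.
Step 4. [(x - 1) + 1 = -8 or 0] +1 is outermost — subtract 1 both sides ⇒ sub: x - 1 = -9 or -1.
Step 5. [x - 1 = -9 or -1] 1 comes off first (add 1), so sub: x = -8 or 0.

Answer: x ∈ {-8, 0}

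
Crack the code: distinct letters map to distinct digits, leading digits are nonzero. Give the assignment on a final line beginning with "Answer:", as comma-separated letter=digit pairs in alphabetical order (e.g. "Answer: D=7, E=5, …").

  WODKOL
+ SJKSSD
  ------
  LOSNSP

Step 1. [col 1: L + D ≡ P (mod 10)] no forcing yet in column 1 (carry-in 0); L=8 is free and consistent — try it, so L=8.
Step 2. [col 1: L + D ≡ P (mod 10)] no forcing yet in column 1 (carry-in 0); D=4 is free and consistent — try it, so D=4.
Step 3. [col 1: L + D ≡ P (mod 10)] column 1 reads L+D+carry(0)=P with L=8, D=4; with digits 4,8 already taken and all letters distinct, the only value for P is 2. So P=2.
Step 4. [col 2: O + S ≡ S (mod 10)] column 2 reads O+S+carry(1)=S with nothing yet; with digits 2,4,8 already taken and all letters distinct, the only value for O is 9 ⇒ O=9.
Step 5. [col 2: O + S ≡ S (mod 10)] several values work for S in column 2 (O + S ≡ S (mod 10), carry-in 1); try S=5. So S=5.
Step 6. [col 3: K + S ≡ N (mod 10)] no forcing yet in column 3 (carry-in 1); N=7 is free and consistent — try it ⇒ N=7.
Step 7. [col 3: K + S ≡ N (mod 10)] from column 3 (S=5, N=7, carry-in 1, digits 2,4,5,7,8,9 already taken and all letters distinct): K must equal 1. So K=1.
Step 8. [col 5: O + J ≡ O (mod 10)] column 5 reads O+J+carry(0)=O with O=9; with digits 1,2,4,5,7,8,9 already taken and all letters distinct, the only value for J is 0 ⇒ J=0.
Step 9. [col 6: W + S ≡ L (mod 10)] in column 6 we have W+S≡L with carry-in 0; given S=5, L=8 and digits 0,1,2,4,5,7,8,9 already taken and all letters distinct, that pins W to 3. So W=3.

Answer: D=4, J=0, K=1, L=8, N=7, O=9, P=2, S=5, W=3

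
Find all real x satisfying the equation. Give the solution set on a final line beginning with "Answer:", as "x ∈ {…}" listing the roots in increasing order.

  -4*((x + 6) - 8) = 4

Step 1. [-4*((x + 6) - 8) = 4] -4·(inner) — divide through by -4 ⇒ div: (x + 6) - 8 = -1.
Step 2. [(x + 6) - 8 = -1] the outer -8 inverts by adding 8 ⇒ sub: x + 6 = 7.
Step 3. [x + 6 = 7] peel the +6: subtract 6 from each side, so sub: x = 1.

Answer: x ∈ {1}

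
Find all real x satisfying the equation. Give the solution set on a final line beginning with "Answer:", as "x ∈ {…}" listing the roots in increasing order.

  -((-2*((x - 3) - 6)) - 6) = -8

Step 1. [-((-2*((x - 3) - 6)) - 6) = -8] LHS negated; negate both sides. So neg: (-2*((x - 3) - 6)) - 6 = 8.
Step 2. [(-2*((x - 3) - 6)) - 6 = 8] 6 comes off first (add 6), so sub: -2*((x - 3) - 6) = 14.
Step 3. [-2*((x - 3) - 6) = 14] -2·(inner) — divide through by -2 ⇒ div: (x - 3) - 6 = -7.
Step 4. [(x - 3) - 6 = -7] the outer -6 inverts by adding 6 ⇒ sub: x - 3 = -1.
Step 5. [x - 3 = -1] -3 is outermost — add 3 both sides, so sub: x = 2.

Answer: x ∈ {2}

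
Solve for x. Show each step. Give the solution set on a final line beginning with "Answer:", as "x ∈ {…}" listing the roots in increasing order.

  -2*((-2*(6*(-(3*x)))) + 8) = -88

Step 1. [-2*((-2*(6*(-(3*x)))) + 8) = -88] -2 out front; divide by -2, so div: (-2*(6*(-(3*x)))) + 8 = 44.
Step 2. [(-2*(6*(-(3*x)))) + 8 = 44] peel the +8: subtract 8 from each side ⇒ sub: -2*(6*(-(3*x))) = 36.
Step 3. [-2*(6*(-(3*x))) = 36] -2 out front; divide by -2. So div: 6*(-(3*x)) = -18.
Step 4. [6*(-(3*x)) = -18] LHS = 6·(…); ÷6 both sides ⇒ div: -(3*x) = -3.
Step 5. [-(3*x) = -3] flip signs both sides. So neg: 3*x = 3.
Step 6. [3*x = 3] leading coefficient 3: divide by 3, so div: x = 1.

Answer: x ∈ {1}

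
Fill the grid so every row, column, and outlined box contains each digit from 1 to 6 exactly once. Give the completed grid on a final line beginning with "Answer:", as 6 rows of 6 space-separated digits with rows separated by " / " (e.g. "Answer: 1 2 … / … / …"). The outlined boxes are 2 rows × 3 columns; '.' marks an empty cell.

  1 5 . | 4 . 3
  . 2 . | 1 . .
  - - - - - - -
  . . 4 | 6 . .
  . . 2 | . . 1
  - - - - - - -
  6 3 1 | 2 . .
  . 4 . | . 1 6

Step 1. [r4c5∈{3,4,5}] 4 has one home in row 4: r4c5 ⇒ r4c5=4.
Step 2. [r3c5∈{2,3,5}] r3c5 is the only open cell in col 5 admitting 3, so r3c5=3.
Step 3. [r5c5∈{5}] r5c5 has the single candidate 5, so r5c5=5.
Step 4. [r3c1∈{5}] r3c1 has the single candidate 5, so r3c1=5.
Step 5. [r2c3∈{3,6}] across col 3, 3 lands solely at r2c3. So r2c3=3.
Step 6. [r1c5∈{2,6}] in row 1, 2 fits only at r1c5, so r1c5=2.
Step 7. [r5c6∈{4}] nothing but 4 survives at r5c6, so r5c6=4.
Step 8. [r6c3∈{5}] r6c3's peers cover all but 5. So r6c3=5.
Step 9. [r4c2∈{6}] only 6 remains possible at r4c2. So r4c2=6.
Step 10. [r1c3∈{6}] r1c3 has the single candidate 6, so r1c3=6.
Step 11. [r2c5∈{6}] r2c5's peers cover all but 6 ⇒ r2c5=6.
Step 12. [r2c6∈{5}] only 5 remains possible at r2c6 ⇒ r2c6=5.
Step 13. [r4c4∈{5}] r4c4 is down to just 5, so r4c4=5.
Step 14. [r6c1∈{2}] nothing but 2 survives at r6c1 ⇒ r6c1=2.
Step 15. [r3c6∈{2}] r3c6's peers cover all but 2. So r3c6=2.
Step 16. [r6c4∈{3}] only 3 remains possible at r6c4, so r6c4=3.
Step 17. [r2c1∈{4}] r2c1's peers cover all but 4, so r2c1=4.
Step 18. [r4c1∈{3}] only 3 remains possible at r4c1 ⇒ r4c1=3.
Step 19. [r3c2∈{1}] nothing but 1 survives at r3c2 ⇒ r3c2=1.

Answer: 1 5 6 4 2 3 / 4 2 3 1 6 5 / 5 1 4 6 3 2 / 3 6 2 5 4 1 / 6 3 1 2 5 4 / 2 4 5 3 1 6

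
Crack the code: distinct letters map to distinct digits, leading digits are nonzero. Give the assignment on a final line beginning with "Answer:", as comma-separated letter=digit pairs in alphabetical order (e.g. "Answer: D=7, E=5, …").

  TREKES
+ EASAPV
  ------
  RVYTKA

Step 1. [col 1: S + V ≡ A (mod 10)] several values work for A in column 1 (S + V ≡ A (mod 10), carry-in 0); try A=5, so A=5.
Step 2. [col 1: S + V ≡ A (mod 10)] no forcing yet in column 1 (carry-in 0); V=4 is free and consistent — try it. So V=4.
Step 3. [col 1: S + V ≡ A (mod 10)] column 1 reads S+V+carry(0)=A with V=4, A=5; with digits 4,5 already taken and all letters distinct, the only value for S is 1 ⇒ S=1.
Step 4. [col 2: E + P ≡ K (mod 10)] column 2 (E + P ≡ K (mod 10), carry-in 0) doesn't pin K yet; pick K=0 and continue ⇒ K=0.
Step 5. [col 2: E + P ≡ K (mod 10)] several values work for P in column 2 (E + P ≡ K (mod 10), carry-in 0); try P=8 ⇒ P=8.
Step 6. [col 2: E + P ≡ K (mod 10)] column 2 reads E+P+carry(0)=K with P=8, K=0; with digits 0,1,4,5,8 already taken and all letters distinct, the only value for E is 2. So E=2.
Step 7. [col 3: K + A ≡ T (mod 10)] column 3: given K=0, A=5, carry-in 1, and digits 0,1,2,4,5,8 already taken and all letters distinct, K+A≡T (mod 10) forces T=6. So T=6.
Step 8. [col 4: E + S ≡ Y (mod 10)] column 4 reads E+S+carry(0)=Y with E=2, S=1; with digits 0,1,2,4,5,6,8 already taken and all letters distinct, the only value for Y is 3, so Y=3.
Step 9. [col 5: R + A ≡ V (mod 10)] column 5: given A=5, V=4, carry-in 0, and digits 0,1,2,3,4,5,6,8 already taken and all letters distinct, R+A≡V (mod 10) forces R=9, so R=9.

Answer: A=5, E=2, K=0, P=8, R=9, S=1, T=6, V=4, Y=3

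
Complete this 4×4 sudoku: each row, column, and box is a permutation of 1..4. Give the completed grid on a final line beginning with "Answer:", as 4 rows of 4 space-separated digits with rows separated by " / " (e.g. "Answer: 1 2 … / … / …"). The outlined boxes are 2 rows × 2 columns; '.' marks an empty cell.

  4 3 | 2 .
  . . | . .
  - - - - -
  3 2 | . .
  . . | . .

Step 1. [r2c2∈{1}] r2c2 has the single candidate 1. So r2c2=1.
Step 2. [r4c4∈{1,2,3,4}] row 4 places 2 nowhere but r4c4, so r4c4=2.
Step 3. [r4c3∈{1,3,4}] r4c3 is the only open cell in row 4 admitting 3, so r4c3=3.
Step 4. [r2c3∈{4}] r2c3 has the single candidate 4, so r2c3=4.
Step 5. [r3c4∈{1,4}] 4 has one home in row 3: r3c4, so r3c4=4.
Step 6. [r4c1∈{1}] only 1 remains possible at r4c1. So r4c1=1.
Step 7. [r3c3∈{1}] r3c3's peers cover all but 1. So r3c3=1.
Step 8. [r2c1∈{2}] r2c1 is down to just 2, so r2c1=2.
Step 9. [r1c4∈{1}] r1c4 is down to just 1. So r1c4=1.
Step 10. [r4c2∈{4}] r4c2's peers cover all but 4 ⇒ r4c2=4.
Step 11. [r2c4∈{3}] nothing but 3 survives at r2c4. So r2c4=3.

Answer: 4 3 2 1 / 2 1 4 3 / 3 2 1 4 / 1 4 3 2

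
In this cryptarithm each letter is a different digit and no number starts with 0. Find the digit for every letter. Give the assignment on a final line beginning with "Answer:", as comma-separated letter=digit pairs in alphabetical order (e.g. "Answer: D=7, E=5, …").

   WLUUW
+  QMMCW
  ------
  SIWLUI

Step 1. [col 1: W + W ≡ I (mod 10)] several values work for I in column 1 (W + W ≡ I (mod 10), carry-in 0); try I=0. So I=0.
Step 2. [S] adding two 5-digit numbers gives at most 5+1 digits, and here it does — S is that final carry and must be 1, so S=1.
Step 3. [col 1: W + W ≡ I (mod 10)] in column 1 we have W+W≡I with carry-in 0; given I=0 and digits 0,1 already taken and all letters distinct, that pins W to 5. So W=5.
Step 4. [col 2: U + C ≡ U (mod 10)] in column 2 we have U+C≡U with carry-in 1; given nothing yet and digits 0,1,5 already taken and all letters distinct, that pins C to 9. So C=9.
Step 5. [col 2: U + C ≡ U (mod 10)] U=7 is one option consistent with column 2 (U + C ≡ U (mod 10), carry-in 1) — take it, so U=7.
Step 6. [col 3: U + M ≡ L (mod 10)] several values work for L in column 3 (U + M ≡ L (mod 10), carry-in 1); try L=6. So L=6.
Step 7. [col 3: U + M ≡ L (mod 10)] from column 3 (U=7, L=6, carry-in 1, digits 0,1,5,6,7,9 already taken and all letters distinct): M must equal 8, so M=8.
Step 8. [col 5: W + Q ≡ I (mod 10)] in column 5 we have W+Q≡I with carry-in 1; given W=5, I=0 and digits 0,1,5,6,7,8,9 already taken and all letters distinct, that pins Q to 4. So Q=4.

Answer: C=9, I=0, L=6, M=8, Q=4, S=1, U=7, W=5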